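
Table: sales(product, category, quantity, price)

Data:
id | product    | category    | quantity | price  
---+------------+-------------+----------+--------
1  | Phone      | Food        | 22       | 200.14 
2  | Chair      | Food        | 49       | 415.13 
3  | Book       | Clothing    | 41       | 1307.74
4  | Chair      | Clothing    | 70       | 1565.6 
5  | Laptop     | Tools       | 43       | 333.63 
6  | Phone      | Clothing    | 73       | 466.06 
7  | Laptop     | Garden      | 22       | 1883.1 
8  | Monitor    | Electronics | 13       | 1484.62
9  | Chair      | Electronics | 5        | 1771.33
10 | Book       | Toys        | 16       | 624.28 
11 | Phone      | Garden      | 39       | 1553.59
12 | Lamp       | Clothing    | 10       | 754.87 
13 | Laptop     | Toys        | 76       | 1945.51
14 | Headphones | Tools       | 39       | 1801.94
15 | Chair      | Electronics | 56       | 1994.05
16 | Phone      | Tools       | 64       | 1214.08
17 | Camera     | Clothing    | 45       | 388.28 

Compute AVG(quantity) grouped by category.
SELECT category, AVG(quantity) as result
FROM sales
GROUP BY category

Result:
  Clothing: 47.80
  Electronics: 24.67
  Food: 35.50
  Garden: 30.50
  Tools: 48.67
  Toys: 46.00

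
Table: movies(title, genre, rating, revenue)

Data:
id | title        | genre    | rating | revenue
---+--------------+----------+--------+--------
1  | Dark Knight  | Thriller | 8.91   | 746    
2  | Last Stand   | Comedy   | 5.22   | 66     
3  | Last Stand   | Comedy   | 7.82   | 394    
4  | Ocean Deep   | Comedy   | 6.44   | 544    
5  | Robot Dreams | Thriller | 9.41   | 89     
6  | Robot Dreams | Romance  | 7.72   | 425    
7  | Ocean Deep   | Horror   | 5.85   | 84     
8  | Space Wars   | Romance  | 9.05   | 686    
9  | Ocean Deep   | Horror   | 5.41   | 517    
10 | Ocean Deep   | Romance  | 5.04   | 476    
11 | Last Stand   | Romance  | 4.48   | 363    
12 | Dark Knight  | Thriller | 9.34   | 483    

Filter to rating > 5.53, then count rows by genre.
SELECT genre, COUNT(*)
FROM movies
WHERE rating > 5.53
GROUP BY genre

Note: WHERE filters rows before grouping.

Result:
  Comedy: 2
  Horror: 1
  Romance: 2
  Thriller: 3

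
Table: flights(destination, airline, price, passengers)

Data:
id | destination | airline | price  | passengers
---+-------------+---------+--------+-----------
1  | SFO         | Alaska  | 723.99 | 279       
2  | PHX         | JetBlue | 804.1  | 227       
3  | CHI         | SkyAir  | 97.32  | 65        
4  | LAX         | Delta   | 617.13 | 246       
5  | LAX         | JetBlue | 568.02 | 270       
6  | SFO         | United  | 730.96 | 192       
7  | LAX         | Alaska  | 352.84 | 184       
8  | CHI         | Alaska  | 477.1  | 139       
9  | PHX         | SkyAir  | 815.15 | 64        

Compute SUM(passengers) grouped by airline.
SELECT airline, SUM(passengers) as result
FROM flights
GROUP BY airline

Result:
  Alaska: 602
  Delta: 246
  JetBlue: 497
  SkyAir: 129
  United: 192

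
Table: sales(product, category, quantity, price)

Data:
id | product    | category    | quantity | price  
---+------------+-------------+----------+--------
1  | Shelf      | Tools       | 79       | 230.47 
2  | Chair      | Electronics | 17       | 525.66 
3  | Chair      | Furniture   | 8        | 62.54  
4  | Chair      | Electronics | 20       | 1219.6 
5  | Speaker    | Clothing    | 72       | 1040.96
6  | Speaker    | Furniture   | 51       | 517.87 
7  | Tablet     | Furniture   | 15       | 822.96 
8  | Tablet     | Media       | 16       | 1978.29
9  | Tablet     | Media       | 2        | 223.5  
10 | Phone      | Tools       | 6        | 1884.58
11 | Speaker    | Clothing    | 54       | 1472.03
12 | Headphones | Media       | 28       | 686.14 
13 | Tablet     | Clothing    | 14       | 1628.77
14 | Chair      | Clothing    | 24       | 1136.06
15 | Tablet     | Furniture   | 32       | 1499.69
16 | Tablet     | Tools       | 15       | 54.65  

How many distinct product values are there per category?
SELECT category, COUNT(DISTINCT product)
FROM sales
GROUP BY category

Result:
  Clothing: 3 distinct
  Electronics: 1 distinct
  Furniture: 3 distinct
  Media: 2 distinct
  Tools: 3 distinct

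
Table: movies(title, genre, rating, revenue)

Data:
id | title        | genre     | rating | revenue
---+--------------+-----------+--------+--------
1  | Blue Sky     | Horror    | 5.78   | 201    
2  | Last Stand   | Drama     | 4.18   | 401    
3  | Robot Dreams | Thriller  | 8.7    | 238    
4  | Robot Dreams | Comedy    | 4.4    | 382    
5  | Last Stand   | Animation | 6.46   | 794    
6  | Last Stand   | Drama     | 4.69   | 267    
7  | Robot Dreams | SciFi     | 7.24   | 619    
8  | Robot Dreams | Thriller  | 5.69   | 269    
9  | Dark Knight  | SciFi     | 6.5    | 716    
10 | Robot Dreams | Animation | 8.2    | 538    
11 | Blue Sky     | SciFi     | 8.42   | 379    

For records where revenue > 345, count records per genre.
SELECT genre, COUNT(*)
FROM movies
WHERE revenue > 345
GROUP BY genre

Note: WHERE filters rows before grouping.

Result:
  Animation: 2
  Comedy: 1
  Drama: 1
  SciFi: 3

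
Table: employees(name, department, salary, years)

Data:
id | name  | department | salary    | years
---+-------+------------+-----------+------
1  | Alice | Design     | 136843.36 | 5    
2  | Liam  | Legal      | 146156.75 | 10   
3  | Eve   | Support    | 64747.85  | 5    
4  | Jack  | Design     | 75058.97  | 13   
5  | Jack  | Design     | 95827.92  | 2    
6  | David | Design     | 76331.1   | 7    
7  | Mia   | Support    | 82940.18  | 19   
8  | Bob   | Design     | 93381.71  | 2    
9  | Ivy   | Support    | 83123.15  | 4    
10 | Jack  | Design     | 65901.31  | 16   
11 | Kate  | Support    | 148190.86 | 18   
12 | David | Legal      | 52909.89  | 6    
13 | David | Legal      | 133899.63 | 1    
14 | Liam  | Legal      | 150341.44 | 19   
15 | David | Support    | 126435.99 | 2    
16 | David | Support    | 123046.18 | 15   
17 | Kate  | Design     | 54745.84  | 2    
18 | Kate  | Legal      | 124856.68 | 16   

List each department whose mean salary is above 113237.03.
SELECT department, AVG(salary)
FROM employees
GROUP BY department
HAVING AVG(salary) > 113237.03

Result:
  Legal: avg=121632.88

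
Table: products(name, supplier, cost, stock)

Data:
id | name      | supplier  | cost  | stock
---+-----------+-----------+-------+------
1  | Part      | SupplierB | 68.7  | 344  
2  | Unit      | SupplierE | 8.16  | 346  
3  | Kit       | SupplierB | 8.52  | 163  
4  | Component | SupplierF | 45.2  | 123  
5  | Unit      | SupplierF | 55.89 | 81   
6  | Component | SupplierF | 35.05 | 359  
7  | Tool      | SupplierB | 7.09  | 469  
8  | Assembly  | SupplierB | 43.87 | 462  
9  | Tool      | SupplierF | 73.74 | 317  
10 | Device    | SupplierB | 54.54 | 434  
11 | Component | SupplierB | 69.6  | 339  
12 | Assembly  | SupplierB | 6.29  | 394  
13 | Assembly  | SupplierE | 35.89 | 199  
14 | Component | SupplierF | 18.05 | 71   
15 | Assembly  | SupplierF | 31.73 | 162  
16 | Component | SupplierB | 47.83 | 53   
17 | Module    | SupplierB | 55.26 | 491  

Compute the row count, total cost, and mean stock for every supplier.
SELECT supplier,
       COUNT(*) as cnt,
       SUM(cost) as total_cost,
       AVG(stock) as avg_stock
FROM products
GROUP BY supplier

Result:
  SupplierB: 9 records, 361.70 total cost, 349.89 avg stock
  SupplierE: 2 records, 44.05 total cost, 272.50 avg stock
  SupplierF: 6 records, 259.66 total cost, 185.50 avg stock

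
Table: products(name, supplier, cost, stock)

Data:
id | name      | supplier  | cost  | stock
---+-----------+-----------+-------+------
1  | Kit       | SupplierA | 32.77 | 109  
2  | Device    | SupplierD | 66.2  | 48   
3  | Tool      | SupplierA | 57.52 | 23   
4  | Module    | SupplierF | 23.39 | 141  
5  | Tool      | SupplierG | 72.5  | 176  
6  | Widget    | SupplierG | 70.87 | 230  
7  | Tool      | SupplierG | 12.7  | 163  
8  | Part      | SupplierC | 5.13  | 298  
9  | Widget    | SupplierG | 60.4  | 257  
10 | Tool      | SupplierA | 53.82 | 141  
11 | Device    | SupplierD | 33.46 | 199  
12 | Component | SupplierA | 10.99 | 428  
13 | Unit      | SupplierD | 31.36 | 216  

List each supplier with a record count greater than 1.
SELECT supplier, COUNT(*) as cnt
FROM products
GROUP BY supplier
HAVING COUNT(*) > 1

Result:
  SupplierA: 4
  SupplierD: 3
  SupplierG: 4

Note: HAVING filters groups after aggregation, WHERE filters rows before.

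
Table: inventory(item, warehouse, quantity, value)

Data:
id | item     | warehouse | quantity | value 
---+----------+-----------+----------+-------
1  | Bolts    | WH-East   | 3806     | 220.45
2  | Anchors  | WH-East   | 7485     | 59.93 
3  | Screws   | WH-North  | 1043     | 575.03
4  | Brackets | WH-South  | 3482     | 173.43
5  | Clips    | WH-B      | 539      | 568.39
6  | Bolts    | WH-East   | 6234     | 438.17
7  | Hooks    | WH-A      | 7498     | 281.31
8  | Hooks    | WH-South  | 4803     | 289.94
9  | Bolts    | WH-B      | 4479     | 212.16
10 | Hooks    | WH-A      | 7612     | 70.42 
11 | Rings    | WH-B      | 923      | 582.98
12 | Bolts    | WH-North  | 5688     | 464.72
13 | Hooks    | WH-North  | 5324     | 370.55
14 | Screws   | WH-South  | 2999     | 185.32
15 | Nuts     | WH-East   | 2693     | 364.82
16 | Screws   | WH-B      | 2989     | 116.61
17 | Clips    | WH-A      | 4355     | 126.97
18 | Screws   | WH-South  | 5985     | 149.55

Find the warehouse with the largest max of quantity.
SELECT warehouse, MAX(quantity) as val
FROM inventory
GROUP BY warehouse
ORDER BY val DESC
LIMIT 1

Result: WH-A with max(quantity) = 7612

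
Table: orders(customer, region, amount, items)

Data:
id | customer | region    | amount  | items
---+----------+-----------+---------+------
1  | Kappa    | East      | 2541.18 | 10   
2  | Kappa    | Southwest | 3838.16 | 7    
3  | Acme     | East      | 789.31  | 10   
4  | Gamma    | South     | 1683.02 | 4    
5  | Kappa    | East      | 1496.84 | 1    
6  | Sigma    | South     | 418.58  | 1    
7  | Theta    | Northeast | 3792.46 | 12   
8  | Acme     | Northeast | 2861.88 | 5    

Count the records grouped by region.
SELECT region, COUNT(*) as count
FROM orders
GROUP BY region

Result:
  East: 3
  Northeast: 2
  South: 2
  Southwest: 1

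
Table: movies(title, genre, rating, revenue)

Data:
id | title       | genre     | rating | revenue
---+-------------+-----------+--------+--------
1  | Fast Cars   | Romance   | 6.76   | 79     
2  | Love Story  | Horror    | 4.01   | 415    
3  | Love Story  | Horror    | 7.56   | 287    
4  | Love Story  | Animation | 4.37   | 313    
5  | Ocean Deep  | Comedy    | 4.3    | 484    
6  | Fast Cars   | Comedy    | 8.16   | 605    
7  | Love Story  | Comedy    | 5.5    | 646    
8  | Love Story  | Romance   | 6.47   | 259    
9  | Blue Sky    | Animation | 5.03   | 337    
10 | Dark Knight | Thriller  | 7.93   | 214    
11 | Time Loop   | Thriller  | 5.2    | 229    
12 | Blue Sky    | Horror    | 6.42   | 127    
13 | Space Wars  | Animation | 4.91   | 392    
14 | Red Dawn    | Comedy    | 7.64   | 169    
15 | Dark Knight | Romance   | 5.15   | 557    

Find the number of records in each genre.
SELECT genre, COUNT(*) as count
FROM movies
GROUP BY genre

Result:
  Animation: 3
  Comedy: 4
  Horror: 3
  Romance: 3
  Thriller: 2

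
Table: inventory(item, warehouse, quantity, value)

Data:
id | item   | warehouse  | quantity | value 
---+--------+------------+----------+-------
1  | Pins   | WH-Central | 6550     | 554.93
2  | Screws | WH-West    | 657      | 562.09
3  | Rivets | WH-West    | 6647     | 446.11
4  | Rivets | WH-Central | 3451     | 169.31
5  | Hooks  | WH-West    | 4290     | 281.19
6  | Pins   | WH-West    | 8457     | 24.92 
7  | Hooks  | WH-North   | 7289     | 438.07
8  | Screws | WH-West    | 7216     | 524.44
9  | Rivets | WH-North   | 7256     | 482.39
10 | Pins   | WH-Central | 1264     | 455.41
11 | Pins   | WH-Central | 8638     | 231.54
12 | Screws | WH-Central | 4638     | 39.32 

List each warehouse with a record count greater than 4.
SELECT warehouse, COUNT(*) as cnt
FROM inventory
GROUP BY warehouse
HAVING COUNT(*) > 4

Result:
  WH-Central: 5
  WH-West: 5

Note: HAVING filters groups after aggregation, WHERE filters rows before.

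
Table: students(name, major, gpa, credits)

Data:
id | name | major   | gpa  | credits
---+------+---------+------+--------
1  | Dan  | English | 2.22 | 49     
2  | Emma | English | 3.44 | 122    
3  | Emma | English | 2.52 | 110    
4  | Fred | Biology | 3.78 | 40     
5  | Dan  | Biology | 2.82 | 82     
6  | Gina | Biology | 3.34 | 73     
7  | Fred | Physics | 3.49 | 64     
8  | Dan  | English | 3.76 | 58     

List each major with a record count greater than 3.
SELECT major, COUNT(*) as cnt
FROM students
GROUP BY major
HAVING COUNT(*) > 3

Result:
  English: 4

Note: HAVING filters groups after aggregation, WHERE filters rows before.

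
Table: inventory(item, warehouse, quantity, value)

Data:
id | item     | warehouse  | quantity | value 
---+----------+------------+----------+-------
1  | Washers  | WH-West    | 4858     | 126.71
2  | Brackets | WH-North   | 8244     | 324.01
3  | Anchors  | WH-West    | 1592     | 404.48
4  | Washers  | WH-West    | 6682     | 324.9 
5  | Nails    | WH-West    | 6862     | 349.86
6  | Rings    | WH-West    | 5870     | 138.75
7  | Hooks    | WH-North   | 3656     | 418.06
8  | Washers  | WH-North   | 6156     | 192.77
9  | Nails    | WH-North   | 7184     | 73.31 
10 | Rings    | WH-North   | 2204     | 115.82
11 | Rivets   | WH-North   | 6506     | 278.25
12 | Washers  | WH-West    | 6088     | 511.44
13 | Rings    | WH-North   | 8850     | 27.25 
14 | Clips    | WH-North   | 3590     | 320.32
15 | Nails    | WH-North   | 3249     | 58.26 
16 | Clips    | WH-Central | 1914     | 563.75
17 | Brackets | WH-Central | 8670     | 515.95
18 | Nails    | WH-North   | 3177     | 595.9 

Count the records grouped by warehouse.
SELECT warehouse, COUNT(*) as count
FROM inventory
GROUP BY warehouse

Result:
  WH-Central: 2
  WH-North: 10
  WH-West: 6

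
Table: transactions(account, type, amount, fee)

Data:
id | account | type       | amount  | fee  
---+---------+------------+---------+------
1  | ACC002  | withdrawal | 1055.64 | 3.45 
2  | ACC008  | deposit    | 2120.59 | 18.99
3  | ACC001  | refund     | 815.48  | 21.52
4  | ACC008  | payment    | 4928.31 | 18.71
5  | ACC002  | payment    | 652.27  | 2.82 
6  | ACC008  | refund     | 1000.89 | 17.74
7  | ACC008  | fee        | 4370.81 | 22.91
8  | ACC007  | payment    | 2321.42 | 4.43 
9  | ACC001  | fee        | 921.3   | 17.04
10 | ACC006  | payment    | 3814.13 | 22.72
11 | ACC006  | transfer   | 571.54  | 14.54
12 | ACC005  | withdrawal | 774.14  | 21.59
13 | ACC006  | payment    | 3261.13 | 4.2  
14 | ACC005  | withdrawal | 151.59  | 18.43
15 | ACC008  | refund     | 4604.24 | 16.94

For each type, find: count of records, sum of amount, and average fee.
SELECT type,
       COUNT(*) as cnt,
       SUM(amount) as total_amount,
       AVG(fee) as avg_fee
FROM transactions
GROUP BY type

Result:
  deposit: 1 records, 2120.59 total amount, 18.99 avg fee
  fee: 2 records, 5292.11 total amount, 19.98 avg fee
  payment: 5 records, 14977.26 total amount, 10.58 avg fee
  refund: 3 records, 6420.61 total amount, 18.73 avg fee
  transfer: 1 records, 571.54 total amount, 14.54 avg fee
  withdrawal: 3 records, 1981.37 total amount, 14.49 avg fee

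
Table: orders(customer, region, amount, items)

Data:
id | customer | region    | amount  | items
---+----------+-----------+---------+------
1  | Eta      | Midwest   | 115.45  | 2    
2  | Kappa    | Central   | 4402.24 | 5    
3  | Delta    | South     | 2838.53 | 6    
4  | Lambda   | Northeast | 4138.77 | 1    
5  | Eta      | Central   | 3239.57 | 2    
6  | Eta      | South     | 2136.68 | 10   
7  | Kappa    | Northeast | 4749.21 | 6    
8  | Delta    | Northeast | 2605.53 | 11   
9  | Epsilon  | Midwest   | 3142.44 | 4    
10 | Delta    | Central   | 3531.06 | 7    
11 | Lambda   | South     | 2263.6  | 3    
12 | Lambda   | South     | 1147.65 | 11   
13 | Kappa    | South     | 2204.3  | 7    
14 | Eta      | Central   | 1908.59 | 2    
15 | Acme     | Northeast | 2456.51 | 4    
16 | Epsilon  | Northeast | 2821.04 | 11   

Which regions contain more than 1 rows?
SELECT region, COUNT(*) as cnt
FROM orders
GROUP BY region
HAVING COUNT(*) > 1

Result:
  Central: 4
  Midwest: 2
  Northeast: 5
  South: 5

Note: HAVING filters groups after aggregation, WHERE filters rows before.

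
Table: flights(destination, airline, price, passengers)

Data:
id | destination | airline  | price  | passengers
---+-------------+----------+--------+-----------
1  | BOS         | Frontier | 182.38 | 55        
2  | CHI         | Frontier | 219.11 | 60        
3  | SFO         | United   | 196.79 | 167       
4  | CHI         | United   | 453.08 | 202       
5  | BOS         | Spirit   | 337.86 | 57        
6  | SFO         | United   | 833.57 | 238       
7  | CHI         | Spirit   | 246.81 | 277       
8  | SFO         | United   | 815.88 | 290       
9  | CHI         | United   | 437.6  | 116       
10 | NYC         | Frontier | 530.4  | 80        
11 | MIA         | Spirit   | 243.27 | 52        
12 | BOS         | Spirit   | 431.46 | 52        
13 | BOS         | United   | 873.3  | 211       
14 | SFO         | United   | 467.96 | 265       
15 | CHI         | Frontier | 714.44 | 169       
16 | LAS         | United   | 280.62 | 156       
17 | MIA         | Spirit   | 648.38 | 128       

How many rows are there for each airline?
SELECT airline, COUNT(*) as count
FROM flights
GROUP BY airline

Result:
  Frontier: 4
  Spirit: 5
  United: 8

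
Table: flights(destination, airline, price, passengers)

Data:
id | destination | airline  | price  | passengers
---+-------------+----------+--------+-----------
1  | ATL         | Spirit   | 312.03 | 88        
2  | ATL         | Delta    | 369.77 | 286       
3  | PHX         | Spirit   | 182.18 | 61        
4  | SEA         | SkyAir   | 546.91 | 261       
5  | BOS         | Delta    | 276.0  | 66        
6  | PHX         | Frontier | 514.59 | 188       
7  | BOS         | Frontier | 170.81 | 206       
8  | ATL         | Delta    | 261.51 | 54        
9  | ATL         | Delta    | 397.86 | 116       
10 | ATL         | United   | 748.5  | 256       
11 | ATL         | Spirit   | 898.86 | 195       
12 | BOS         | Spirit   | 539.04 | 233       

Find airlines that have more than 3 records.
SELECT airline, COUNT(*) as cnt
FROM flights
GROUP BY airline
HAVING COUNT(*) > 3

Result:
  Delta: 4
  Spirit: 4

Note: HAVING filters groups after aggregation, WHERE filters rows before.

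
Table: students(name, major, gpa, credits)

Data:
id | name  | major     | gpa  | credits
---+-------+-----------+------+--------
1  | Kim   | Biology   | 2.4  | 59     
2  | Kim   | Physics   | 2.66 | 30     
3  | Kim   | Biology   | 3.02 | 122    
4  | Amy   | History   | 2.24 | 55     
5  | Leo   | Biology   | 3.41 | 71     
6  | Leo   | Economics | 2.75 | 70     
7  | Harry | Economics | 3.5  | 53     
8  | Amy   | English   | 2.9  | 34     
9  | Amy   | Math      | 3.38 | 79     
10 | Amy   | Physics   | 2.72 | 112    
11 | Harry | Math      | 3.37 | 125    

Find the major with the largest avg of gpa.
SELECT major, AVG(gpa) as val
FROM students
GROUP BY major
ORDER BY val DESC
LIMIT 1

Result: Math with avg(gpa) = 3.38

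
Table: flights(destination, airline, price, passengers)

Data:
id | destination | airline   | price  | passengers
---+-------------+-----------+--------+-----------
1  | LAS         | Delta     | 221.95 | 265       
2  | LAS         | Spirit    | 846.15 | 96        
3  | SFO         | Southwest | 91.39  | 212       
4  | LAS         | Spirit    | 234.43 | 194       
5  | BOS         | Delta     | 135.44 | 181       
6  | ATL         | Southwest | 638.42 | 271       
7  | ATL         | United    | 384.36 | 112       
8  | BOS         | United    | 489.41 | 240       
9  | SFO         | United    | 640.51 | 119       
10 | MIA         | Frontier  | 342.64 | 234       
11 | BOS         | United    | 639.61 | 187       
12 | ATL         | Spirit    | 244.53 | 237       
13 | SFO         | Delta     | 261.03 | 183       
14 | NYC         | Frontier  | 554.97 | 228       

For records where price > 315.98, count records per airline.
SELECT airline, COUNT(*)
FROM flights
WHERE price > 315.98
GROUP BY airline

Note: WHERE filters rows before grouping.

Result:
  Frontier: 2
  Southwest: 1
  Spirit: 1
  United: 4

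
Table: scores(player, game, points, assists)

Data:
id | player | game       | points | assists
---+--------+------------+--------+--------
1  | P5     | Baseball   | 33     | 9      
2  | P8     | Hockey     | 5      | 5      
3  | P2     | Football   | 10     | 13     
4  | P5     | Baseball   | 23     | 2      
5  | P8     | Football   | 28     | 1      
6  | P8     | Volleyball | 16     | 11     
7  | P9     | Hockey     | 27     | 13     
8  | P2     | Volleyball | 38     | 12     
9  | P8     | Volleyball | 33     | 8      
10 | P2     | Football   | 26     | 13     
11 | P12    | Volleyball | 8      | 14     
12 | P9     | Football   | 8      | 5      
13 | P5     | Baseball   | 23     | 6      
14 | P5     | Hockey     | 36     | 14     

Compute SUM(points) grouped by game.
SELECT game, SUM(points) as result
FROM scores
GROUP BY game

Result:
  Baseball: 79
  Football: 72
  Hockey: 68
  Volleyball: 95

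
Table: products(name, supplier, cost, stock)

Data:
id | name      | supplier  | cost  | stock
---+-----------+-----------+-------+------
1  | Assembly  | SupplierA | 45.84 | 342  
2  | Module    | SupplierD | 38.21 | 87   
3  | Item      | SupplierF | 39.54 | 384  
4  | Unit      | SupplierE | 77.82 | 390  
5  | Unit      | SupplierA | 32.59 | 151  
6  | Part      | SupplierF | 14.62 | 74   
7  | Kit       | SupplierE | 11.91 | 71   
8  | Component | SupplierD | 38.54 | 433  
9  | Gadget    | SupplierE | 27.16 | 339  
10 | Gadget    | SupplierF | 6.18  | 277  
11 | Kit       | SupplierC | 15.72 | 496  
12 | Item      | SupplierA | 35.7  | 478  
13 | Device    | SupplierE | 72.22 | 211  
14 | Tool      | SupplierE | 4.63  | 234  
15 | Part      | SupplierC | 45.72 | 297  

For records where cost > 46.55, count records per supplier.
SELECT supplier, COUNT(*)
FROM products
WHERE cost > 46.55
GROUP BY supplier

Note: WHERE filters rows before grouping.

Result:
  SupplierE: 2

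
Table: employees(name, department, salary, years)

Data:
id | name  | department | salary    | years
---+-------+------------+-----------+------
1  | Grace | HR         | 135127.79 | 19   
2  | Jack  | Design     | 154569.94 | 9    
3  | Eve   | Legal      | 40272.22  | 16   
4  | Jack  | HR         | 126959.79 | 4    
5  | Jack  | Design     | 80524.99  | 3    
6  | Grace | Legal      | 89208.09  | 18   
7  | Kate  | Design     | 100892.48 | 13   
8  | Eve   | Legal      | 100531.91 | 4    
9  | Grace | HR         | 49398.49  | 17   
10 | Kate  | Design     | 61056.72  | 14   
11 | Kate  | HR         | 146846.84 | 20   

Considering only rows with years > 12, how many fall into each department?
SELECT department, COUNT(*)
FROM employees
WHERE years > 12
GROUP BY department

Note: WHERE filters rows before grouping.

Result:
  Design: 2
  HR: 3
  Legal: 2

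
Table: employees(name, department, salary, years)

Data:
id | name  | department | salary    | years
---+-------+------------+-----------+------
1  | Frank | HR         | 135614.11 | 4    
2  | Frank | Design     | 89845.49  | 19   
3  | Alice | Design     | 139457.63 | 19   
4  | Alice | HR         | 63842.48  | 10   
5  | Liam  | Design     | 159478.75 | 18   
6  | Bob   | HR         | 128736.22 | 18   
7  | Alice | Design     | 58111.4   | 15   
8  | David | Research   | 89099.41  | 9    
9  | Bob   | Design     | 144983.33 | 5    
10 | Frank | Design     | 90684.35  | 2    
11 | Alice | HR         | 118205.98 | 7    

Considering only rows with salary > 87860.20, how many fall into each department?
SELECT department, COUNT(*)
FROM employees
WHERE salary > 87860.20
GROUP BY department

Note: WHERE filters rows before grouping.

Result:
  Design: 5
  HR: 3
  Research: 1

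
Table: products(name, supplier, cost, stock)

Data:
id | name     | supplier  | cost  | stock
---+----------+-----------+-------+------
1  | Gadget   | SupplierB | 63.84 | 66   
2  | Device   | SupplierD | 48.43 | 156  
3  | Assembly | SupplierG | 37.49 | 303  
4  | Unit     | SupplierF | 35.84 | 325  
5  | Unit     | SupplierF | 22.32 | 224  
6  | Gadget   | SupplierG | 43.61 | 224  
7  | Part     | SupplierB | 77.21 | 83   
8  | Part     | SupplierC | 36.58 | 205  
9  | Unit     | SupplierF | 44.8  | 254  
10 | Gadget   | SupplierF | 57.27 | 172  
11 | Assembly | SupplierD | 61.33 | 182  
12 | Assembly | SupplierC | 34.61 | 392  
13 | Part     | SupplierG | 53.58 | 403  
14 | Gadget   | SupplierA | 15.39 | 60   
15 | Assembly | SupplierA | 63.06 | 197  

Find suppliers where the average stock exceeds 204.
SELECT supplier, AVG(stock)
FROM products
GROUP BY supplier
HAVING AVG(stock) > 204

Result:
  SupplierC: avg=298.50
  SupplierF: avg=243.75
  SupplierG: avg=310.00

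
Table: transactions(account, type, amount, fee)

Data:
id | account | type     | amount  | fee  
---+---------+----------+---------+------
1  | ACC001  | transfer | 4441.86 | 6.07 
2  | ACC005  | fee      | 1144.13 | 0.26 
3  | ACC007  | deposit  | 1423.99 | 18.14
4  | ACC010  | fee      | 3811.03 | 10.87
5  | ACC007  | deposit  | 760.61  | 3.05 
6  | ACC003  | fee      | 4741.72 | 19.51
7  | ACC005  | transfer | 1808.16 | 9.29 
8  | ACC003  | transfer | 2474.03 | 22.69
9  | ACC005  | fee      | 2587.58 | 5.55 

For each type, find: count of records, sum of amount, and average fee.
SELECT type,
       COUNT(*) as cnt,
       SUM(amount) as total_amount,
       AVG(fee) as avg_fee
FROM transactions
GROUP BY type

Result:
  deposit: 2 records, 2184.60 total amount, 10.60 avg fee
  fee: 4 records, 12284.46 total amount, 9.05 avg fee
  transfer: 3 records, 8724.05 total amount, 12.68 avg fee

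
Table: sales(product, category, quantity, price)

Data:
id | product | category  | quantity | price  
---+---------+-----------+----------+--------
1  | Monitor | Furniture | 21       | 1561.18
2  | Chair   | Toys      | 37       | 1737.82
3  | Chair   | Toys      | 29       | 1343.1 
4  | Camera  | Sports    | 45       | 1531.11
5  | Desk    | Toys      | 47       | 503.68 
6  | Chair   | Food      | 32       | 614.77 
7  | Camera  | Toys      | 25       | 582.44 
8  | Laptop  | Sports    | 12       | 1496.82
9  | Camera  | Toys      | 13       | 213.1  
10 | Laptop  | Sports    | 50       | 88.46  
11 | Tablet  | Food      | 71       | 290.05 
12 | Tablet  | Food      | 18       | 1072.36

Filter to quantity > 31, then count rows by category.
SELECT category, COUNT(*)
FROM sales
WHERE quantity > 31
GROUP BY category

Note: WHERE filters rows before grouping.

Result:
  Food: 2
  Sports: 2
  Toys: 2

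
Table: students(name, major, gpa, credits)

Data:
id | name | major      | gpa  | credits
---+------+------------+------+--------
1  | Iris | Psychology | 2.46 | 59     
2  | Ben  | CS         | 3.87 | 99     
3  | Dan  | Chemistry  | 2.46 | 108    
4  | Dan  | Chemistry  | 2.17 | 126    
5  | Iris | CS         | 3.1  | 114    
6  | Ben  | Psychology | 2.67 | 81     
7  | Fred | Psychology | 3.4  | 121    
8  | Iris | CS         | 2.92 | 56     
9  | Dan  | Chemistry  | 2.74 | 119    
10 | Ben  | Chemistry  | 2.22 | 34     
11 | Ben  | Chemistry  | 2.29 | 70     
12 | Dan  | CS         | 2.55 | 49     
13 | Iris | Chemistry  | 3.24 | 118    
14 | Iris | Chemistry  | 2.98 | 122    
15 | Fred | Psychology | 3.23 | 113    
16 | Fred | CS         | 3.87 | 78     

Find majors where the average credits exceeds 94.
SELECT major, AVG(credits)
FROM students
GROUP BY major
HAVING AVG(credits) > 94

Result:
  Chemistry: avg=99.57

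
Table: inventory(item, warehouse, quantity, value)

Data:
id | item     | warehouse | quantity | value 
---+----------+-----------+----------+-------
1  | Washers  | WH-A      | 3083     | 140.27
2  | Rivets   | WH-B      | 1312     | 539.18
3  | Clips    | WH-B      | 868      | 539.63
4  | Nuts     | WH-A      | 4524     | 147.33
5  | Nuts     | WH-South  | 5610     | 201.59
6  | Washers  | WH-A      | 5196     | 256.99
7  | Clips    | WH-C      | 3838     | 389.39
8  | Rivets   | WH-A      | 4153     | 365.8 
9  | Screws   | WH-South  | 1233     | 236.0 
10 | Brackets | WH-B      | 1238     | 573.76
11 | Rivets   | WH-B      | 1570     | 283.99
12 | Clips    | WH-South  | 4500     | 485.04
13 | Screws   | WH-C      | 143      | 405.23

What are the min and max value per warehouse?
SELECT warehouse, MIN(value), MAX(value)
FROM inventory
GROUP BY warehouse

Result:
  WH-A: min=140.27, max=365.80
  WH-B: min=283.99, max=573.76
  WH-C: min=389.39, max=405.23
  WH-South: min=201.59, max=485.04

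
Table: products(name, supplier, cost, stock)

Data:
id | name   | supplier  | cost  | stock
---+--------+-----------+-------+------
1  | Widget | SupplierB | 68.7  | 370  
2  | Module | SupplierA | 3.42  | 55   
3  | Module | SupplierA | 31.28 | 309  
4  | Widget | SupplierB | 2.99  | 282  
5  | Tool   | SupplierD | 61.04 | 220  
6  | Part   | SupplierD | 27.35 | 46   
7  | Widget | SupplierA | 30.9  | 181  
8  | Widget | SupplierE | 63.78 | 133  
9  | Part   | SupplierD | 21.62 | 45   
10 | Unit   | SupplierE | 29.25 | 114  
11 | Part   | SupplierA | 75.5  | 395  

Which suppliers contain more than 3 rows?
SELECT supplier, COUNT(*) as cnt
FROM products
GROUP BY supplier
HAVING COUNT(*) > 3

Result:
  SupplierA: 4

Note: HAVING filters groups after aggregation, WHERE filters rows before.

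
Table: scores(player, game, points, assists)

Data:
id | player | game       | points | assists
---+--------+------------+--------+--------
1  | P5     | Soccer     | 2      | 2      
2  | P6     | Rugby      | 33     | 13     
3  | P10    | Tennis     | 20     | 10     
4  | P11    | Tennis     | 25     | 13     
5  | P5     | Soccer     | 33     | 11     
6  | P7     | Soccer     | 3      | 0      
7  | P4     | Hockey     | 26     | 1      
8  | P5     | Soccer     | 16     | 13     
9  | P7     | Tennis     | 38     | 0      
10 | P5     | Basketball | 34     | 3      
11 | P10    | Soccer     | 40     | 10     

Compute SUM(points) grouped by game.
SELECT game, SUM(points) as result
FROM scores
GROUP BY game

Result:
  Basketball: 34
  Hockey: 26
  Rugby: 33
  Soccer: 94
  Tennis: 83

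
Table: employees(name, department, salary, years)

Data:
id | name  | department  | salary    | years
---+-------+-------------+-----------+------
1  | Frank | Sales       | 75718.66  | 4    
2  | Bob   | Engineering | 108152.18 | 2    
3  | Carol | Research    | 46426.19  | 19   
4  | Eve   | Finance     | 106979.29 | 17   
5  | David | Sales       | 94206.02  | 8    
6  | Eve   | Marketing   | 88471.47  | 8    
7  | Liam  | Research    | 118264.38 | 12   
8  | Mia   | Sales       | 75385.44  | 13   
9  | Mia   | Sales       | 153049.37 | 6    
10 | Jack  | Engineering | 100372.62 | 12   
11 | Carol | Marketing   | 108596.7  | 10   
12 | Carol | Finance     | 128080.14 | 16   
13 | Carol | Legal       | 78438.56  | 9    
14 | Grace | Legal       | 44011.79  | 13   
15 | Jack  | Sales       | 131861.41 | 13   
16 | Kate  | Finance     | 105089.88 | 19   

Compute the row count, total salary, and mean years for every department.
SELECT department,
       COUNT(*) as cnt,
       SUM(salary) as total_salary,
       AVG(years) as avg_years
FROM employees
GROUP BY department

Result:
  Engineering: 2 records, 208524.80 total salary, 7.00 avg years
  Finance: 3 records, 340149.31 total salary, 17.33 avg years
  Legal: 2 records, 122450.35 total salary, 11.00 avg years
  Marketing: 2 records, 197068.17 total salary, 9.00 avg years
  Research: 2 records, 164690.57 total salary, 15.50 avg years
  Sales: 5 records, 530220.90 total salary, 8.80 avg years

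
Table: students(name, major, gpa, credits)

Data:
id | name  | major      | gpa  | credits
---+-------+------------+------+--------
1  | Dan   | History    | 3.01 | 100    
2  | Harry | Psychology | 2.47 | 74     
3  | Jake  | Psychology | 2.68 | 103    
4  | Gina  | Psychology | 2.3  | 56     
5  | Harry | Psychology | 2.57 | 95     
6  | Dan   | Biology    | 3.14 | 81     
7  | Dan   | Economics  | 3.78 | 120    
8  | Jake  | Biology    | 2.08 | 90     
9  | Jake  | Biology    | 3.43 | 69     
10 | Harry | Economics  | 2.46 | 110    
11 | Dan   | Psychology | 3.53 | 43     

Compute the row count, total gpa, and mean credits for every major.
SELECT major,
       COUNT(*) as cnt,
       SUM(gpa) as total_gpa,
       AVG(credits) as avg_credits
FROM students
GROUP BY major

Result:
  Biology: 3 records, 8.65 total gpa, 80.00 avg credits
  Economics: 2 records, 6.24 total gpa, 115.00 avg credits
  History: 1 records, 3.01 total gpa, 100.00 avg credits
  Psychology: 5 records, 13.55 total gpa, 74.20 avg credits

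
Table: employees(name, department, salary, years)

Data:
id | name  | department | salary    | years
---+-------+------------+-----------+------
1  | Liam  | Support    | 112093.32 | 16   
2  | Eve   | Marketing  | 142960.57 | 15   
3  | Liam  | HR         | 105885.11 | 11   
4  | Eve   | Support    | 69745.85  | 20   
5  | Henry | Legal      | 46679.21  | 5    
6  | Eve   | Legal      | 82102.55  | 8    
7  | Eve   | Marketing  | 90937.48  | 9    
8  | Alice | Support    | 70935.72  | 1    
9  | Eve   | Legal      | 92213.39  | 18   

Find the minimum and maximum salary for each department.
SELECT department, MIN(salary), MAX(salary)
FROM employees
GROUP BY department

Result:
  HR: min=105885.11, max=105885.11
  Legal: min=46679.21, max=92213.39
  Marketing: min=90937.48, max=142960.57
  Support: min=69745.85, max=112093.32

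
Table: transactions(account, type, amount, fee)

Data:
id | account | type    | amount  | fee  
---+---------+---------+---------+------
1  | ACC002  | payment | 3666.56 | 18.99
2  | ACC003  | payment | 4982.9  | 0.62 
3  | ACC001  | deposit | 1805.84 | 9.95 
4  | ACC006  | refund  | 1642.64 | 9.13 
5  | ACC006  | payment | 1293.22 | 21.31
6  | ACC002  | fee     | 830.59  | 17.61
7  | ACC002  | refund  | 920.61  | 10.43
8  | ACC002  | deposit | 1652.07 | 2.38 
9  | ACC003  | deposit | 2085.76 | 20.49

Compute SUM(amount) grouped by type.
SELECT type, SUM(amount) as result
FROM transactions
GROUP BY type

Result:
  deposit: 5543.67
  fee: 830.59
  payment: 9942.68
  refund: 2563.25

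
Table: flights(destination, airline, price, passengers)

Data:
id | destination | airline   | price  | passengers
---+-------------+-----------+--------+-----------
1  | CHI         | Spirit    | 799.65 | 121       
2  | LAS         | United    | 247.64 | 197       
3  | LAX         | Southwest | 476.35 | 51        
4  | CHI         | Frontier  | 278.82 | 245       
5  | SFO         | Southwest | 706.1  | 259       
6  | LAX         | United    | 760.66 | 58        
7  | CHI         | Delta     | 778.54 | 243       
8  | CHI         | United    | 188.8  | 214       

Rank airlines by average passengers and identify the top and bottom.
SELECT airline, AVG(passengers)
FROM flights
GROUP BY airline
ORDER BY AVG(passengers)

All groups:
  Spirit: 121.00
  Southwest: 155.00
  United: 156.33
  Delta: 243.00
  Frontier: 245.00

Highest: Frontier (245.00)
Lowest: Spirit (121.00)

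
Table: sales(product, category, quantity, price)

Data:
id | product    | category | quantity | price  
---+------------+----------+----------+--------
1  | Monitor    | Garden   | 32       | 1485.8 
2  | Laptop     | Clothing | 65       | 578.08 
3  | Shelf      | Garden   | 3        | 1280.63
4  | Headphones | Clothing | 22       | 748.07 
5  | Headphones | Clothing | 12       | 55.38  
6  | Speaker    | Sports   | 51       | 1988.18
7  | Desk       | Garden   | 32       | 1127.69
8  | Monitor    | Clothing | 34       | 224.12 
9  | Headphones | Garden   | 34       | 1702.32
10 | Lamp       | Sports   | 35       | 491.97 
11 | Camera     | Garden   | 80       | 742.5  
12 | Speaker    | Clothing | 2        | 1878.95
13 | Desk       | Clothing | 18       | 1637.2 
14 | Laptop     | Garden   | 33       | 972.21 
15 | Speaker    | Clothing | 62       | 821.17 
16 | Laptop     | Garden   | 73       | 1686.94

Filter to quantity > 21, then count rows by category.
SELECT category, COUNT(*)
FROM sales
WHERE quantity > 21
GROUP BY category

Note: WHERE filters rows before grouping.

Result:
  Clothing: 4
  Garden: 6
  Sports: 2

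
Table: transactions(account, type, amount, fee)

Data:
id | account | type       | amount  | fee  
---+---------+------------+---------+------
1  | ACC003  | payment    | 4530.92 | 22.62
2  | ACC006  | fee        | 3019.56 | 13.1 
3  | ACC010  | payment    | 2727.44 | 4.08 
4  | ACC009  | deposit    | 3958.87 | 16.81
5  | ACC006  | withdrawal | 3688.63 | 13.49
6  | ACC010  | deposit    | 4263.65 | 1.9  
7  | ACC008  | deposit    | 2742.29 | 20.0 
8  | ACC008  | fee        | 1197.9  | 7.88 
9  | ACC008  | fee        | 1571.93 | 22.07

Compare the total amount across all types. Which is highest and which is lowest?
SELECT type, SUM(amount)
FROM transactions
GROUP BY type
ORDER BY SUM(amount)

All groups:
  withdrawal: 3688.63
  fee: 5789.39
  payment: 7258.36
  deposit: 10964.81

Highest: deposit (10964.81)
Lowest: withdrawal (3688.63)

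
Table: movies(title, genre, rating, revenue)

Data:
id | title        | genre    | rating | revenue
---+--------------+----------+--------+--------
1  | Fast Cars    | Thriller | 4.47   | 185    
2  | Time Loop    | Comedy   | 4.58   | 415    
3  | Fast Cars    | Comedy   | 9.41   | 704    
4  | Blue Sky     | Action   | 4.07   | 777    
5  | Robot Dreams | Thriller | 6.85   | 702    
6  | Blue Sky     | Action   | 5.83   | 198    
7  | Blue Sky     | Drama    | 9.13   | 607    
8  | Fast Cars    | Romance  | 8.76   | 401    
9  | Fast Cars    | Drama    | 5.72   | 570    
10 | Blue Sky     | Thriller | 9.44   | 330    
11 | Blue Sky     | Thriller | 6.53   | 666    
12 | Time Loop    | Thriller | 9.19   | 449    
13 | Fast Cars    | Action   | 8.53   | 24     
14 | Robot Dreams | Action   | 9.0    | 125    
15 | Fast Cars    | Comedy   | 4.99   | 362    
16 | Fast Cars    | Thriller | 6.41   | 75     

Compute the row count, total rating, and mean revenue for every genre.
SELECT genre,
       COUNT(*) as cnt,
       SUM(rating) as total_rating,
       AVG(revenue) as avg_revenue
FROM movies
GROUP BY genre

Result:
  Action: 4 records, 27.43 total rating, 281.00 avg revenue
  Comedy: 3 records, 18.98 total rating, 493.67 avg revenue
  Drama: 2 records, 14.85 total rating, 588.50 avg revenue
  Romance: 1 records, 8.76 total rating, 401.00 avg revenue
  Thriller: 6 records, 42.89 total rating, 401.17 avg revenue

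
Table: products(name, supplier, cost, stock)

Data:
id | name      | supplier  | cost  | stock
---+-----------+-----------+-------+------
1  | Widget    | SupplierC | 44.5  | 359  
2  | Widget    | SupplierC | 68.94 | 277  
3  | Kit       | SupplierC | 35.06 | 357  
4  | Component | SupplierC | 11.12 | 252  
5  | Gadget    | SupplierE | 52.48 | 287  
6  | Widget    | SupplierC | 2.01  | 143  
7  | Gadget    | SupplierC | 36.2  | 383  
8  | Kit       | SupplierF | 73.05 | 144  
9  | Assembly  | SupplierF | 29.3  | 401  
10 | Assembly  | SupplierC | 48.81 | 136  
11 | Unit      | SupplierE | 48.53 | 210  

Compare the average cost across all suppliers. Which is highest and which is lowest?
SELECT supplier, AVG(cost)
FROM products
GROUP BY supplier
ORDER BY AVG(cost)

All groups:
  SupplierC: 35.23
  SupplierE: 50.51
  SupplierF: 51.18

Highest: SupplierF (51.18)
Lowest: SupplierC (35.23)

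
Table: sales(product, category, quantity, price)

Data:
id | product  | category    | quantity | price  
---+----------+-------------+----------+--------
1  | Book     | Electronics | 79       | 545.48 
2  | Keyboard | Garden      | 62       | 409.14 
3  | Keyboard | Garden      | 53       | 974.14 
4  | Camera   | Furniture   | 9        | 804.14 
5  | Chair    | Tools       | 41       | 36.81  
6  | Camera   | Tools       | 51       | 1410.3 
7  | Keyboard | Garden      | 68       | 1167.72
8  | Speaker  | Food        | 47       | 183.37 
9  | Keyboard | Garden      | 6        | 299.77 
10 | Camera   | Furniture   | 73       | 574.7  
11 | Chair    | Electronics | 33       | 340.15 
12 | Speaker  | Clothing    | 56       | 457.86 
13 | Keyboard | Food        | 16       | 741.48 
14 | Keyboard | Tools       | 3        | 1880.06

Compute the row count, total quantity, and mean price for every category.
SELECT category,
       COUNT(*) as cnt,
       SUM(quantity) as total_quantity,
       AVG(price) as avg_price
FROM sales
GROUP BY category

Result:
  Clothing: 1 records, 56 total quantity, 457.86 avg price
  Electronics: 2 records, 112 total quantity, 442.82 avg price
  Food: 2 records, 63 total quantity, 462.43 avg price
  Furniture: 2 records, 82 total quantity, 689.42 avg price
  Garden: 4 records, 189 total quantity, 712.69 avg price
  Tools: 3 records, 95 total quantity, 1109.06 avg price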